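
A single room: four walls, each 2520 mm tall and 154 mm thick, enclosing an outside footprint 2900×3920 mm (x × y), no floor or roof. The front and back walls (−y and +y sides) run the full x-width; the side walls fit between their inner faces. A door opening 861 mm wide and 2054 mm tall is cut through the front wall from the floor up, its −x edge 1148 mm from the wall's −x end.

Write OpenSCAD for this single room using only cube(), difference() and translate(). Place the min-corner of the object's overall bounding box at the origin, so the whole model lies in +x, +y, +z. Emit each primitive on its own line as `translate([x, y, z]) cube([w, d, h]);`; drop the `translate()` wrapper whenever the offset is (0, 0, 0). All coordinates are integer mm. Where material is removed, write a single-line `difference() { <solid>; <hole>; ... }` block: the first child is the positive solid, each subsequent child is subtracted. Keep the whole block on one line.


difference() { cube([2900, 154, 2520]); translate([1148, 0, 0]) cube([861, 154, 2054]); }
translate([0, 3766, 0]) cube([2900, 154, 2520]);
translate([0, 154, 0]) cube([154, 3612, 2520]);
translate([2746, 154, 0]) cube([154, 3612, 2520]);


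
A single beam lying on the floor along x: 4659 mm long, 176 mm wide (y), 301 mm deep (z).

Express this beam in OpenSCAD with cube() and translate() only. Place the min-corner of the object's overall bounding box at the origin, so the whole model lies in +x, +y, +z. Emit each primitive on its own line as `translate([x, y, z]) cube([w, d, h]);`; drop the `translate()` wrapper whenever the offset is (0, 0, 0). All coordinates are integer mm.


cube([4659, 176, 301]);


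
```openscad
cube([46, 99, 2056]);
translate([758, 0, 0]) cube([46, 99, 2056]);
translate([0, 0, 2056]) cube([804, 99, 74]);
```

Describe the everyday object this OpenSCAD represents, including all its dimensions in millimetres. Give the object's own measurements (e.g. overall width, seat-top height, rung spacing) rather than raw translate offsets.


A door frame. The clear opening is 712 mm wide and 2056 mm high. Two 46 mm wide jambs, 99 mm deep, stand either side of the opening from the floor to the top of the opening. A 74 mm thick head sits across the top of both jambs, spanning the full outside width of the frame.


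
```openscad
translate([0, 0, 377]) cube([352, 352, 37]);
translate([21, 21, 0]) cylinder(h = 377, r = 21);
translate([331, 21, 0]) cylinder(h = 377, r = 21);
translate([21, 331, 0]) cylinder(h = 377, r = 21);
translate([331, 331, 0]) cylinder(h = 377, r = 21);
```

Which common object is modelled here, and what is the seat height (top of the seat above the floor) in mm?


A stool. The seat height is 414 mm.

A 352×352×37 slab at z = 377 on four corner cylinders — a stool. The seat top is 377 + 37 = 414 mm.


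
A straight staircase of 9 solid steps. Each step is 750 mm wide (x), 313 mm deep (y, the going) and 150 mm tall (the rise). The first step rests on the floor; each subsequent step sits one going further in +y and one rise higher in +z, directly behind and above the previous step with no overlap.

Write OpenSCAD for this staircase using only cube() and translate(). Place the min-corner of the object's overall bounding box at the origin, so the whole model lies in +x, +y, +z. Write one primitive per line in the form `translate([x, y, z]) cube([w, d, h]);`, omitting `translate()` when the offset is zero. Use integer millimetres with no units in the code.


cube([750, 313, 150]);
translate([0, 313, 150]) cube([750, 313, 150]);
translate([0, 626, 300]) cube([750, 313, 150]);
translate([0, 939, 450]) cube([750, 313, 150]);
translate([0, 1252, 600]) cube([750, 313, 150]);
translate([0, 1565, 750]) cube([750, 313, 150]);
translate([0, 1878, 900]) cube([750, 313, 150]);
translate([0, 2191, 1050]) cube([750, 313, 150]);
translate([0, 2504, 1200]) cube([750, 313, 150]);


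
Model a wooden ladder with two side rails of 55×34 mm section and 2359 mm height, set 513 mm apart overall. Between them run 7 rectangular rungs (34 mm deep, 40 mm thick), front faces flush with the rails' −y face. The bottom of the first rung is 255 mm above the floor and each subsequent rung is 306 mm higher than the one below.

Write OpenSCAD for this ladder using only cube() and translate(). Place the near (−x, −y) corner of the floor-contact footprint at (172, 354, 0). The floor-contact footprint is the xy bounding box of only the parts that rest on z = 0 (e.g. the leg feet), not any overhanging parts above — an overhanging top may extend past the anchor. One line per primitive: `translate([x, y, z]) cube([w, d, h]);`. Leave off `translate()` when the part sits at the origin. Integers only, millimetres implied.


translate([172, 354, 0]) cube([55, 34, 2359]);
translate([630, 354, 0]) cube([55, 34, 2359]);
translate([227, 354, 255]) cube([403, 34, 40]);
translate([227, 354, 561]) cube([403, 34, 40]);
translate([227, 354, 867]) cube([403, 34, 40]);
translate([227, 354, 1173]) cube([403, 34, 40]);
translate([227, 354, 1479]) cube([403, 34, 40]);
translate([227, 354, 1785]) cube([403, 34, 40]);
translate([227, 354, 2091]) cube([403, 34, 40]);


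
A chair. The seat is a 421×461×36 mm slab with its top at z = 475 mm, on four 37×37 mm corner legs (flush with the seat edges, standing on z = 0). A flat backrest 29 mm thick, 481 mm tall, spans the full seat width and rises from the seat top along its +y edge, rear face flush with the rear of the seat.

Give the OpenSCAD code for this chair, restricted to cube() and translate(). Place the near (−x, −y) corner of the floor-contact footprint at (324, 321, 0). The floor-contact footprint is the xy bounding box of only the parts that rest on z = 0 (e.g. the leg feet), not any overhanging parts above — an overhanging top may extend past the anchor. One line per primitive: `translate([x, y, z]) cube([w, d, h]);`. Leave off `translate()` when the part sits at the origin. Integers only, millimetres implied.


translate([324, 321, 439]) cube([421, 461, 36]);
translate([324, 321, 0]) cube([37, 37, 439]);
translate([708, 321, 0]) cube([37, 37, 439]);
translate([324, 745, 0]) cube([37, 37, 439]);
translate([708, 745, 0]) cube([37, 37, 439]);
translate([324, 753, 475]) cube([421, 29, 481]);


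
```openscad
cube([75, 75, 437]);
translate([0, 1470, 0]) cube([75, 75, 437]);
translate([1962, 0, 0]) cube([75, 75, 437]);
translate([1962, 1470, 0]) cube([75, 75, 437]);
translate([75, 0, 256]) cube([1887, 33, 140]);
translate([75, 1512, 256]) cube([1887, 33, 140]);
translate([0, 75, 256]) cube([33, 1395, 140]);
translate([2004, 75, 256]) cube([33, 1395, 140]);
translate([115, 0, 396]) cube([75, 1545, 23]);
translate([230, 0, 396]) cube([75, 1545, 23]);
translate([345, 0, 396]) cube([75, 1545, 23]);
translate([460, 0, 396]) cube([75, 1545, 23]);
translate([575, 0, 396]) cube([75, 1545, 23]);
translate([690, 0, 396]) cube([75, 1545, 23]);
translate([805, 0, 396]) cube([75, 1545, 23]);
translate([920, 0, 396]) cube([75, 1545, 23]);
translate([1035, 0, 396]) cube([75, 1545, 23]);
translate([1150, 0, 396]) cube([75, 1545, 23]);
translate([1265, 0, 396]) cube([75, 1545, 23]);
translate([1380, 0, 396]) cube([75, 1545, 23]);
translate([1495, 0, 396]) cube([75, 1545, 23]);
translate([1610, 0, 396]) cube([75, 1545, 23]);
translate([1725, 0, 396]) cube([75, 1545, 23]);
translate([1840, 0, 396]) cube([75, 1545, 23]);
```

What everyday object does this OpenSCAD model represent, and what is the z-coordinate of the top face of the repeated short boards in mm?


A bed frame. The slat-top height is 419 mm.

Four posts, four rails, and a row of slats — a bed frame. Slats sit on the rails at z = 256 + 140 = 396; with slat thickness 23, the top is 419 mm.


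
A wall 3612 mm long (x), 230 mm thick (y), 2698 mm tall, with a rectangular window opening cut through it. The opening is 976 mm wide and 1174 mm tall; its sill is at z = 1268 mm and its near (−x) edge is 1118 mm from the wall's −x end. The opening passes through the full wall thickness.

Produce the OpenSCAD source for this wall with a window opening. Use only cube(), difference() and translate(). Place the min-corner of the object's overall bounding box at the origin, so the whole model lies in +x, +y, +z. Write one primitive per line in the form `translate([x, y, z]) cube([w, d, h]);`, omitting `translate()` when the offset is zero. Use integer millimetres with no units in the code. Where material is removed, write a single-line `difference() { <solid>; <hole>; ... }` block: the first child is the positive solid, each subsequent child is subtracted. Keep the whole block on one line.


difference() { cube([3612, 230, 2698]); translate([1118, 0, 1268]) cube([976, 230, 1174]); }


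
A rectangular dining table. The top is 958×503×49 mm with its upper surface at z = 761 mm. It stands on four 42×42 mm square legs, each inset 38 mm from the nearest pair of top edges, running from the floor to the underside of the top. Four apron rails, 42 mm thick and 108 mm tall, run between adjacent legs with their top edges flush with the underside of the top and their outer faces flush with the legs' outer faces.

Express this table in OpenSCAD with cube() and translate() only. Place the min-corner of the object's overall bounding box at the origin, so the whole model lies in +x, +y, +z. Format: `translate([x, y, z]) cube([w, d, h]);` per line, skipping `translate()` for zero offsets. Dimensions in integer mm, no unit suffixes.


// leg_h = 761 - 49 = 712
// apron z = 712 - 108 = 604
translate([0, 0, 712]) cube([958, 503, 49]);
translate([38, 38, 0]) cube([42, 42, 712]);
translate([878, 38, 0]) cube([42, 42, 712]);
translate([38, 423, 0]) cube([42, 42, 712]);
translate([878, 423, 0]) cube([42, 42, 712]);
translate([80, 38, 604]) cube([798, 42, 108]);
translate([80, 423, 604]) cube([798, 42, 108]);
translate([38, 80, 604]) cube([42, 343, 108]);
translate([878, 80, 604]) cube([42, 343, 108]);


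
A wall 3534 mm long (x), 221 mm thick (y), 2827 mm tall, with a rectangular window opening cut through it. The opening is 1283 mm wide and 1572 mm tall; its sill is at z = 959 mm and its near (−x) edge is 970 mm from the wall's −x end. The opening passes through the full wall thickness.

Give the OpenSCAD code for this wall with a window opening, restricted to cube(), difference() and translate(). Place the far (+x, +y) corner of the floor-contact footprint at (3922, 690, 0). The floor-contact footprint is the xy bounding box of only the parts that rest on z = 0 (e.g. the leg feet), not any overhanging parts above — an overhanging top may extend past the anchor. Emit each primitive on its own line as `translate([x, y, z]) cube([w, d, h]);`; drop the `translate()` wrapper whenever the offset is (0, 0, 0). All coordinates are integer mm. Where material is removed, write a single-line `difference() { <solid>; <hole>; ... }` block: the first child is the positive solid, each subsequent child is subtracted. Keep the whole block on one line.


difference() { translate([388, 469, 0]) cube([3534, 221, 2827]); translate([1358, 469, 959]) cube([1283, 221, 1572]); }


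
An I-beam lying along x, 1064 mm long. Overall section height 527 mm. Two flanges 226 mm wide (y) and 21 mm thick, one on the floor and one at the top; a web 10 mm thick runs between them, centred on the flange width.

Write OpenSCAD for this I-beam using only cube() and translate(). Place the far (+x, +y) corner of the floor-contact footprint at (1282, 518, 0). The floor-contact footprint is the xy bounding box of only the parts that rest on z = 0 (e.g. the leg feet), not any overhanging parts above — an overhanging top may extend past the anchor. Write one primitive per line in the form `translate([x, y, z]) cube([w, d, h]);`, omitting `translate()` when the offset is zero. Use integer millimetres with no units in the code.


translate([218, 292, 0]) cube([1064, 226, 21]);
translate([218, 400, 21]) cube([1064, 10, 485]);
translate([218, 292, 506]) cube([1064, 226, 21]);


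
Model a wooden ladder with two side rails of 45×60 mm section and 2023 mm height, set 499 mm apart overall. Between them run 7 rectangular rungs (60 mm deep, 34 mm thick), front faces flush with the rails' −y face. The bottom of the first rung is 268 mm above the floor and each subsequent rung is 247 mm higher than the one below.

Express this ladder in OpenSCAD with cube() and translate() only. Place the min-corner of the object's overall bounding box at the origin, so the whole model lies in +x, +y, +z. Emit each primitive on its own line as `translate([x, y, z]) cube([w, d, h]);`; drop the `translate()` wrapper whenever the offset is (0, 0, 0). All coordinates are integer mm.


cube([45, 60, 2023]);
translate([454, 0, 0]) cube([45, 60, 2023]);
translate([45, 0, 268]) cube([409, 60, 34]);
translate([45, 0, 515]) cube([409, 60, 34]);
translate([45, 0, 762]) cube([409, 60, 34]);
translate([45, 0, 1009]) cube([409, 60, 34]);
translate([45, 0, 1256]) cube([409, 60, 34]);
translate([45, 0, 1503]) cube([409, 60, 34]);
translate([45, 0, 1750]) cube([409, 60, 34]);


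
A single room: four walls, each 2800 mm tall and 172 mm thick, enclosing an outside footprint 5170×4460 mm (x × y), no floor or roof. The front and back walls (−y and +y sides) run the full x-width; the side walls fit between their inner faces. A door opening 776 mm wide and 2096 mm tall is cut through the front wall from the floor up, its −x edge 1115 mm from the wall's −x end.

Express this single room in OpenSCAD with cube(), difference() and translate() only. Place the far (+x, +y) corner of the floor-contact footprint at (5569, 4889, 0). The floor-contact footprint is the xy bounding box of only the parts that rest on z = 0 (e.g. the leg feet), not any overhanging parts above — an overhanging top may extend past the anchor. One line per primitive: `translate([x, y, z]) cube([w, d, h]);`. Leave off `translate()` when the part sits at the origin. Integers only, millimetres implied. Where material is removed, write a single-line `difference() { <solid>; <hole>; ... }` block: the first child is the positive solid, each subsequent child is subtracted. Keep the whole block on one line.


difference() { translate([399, 429, 0]) cube([5170, 172, 2800]); translate([1514, 429, 0]) cube([776, 172, 2096]); }
translate([399, 4717, 0]) cube([5170, 172, 2800]);
translate([399, 601, 0]) cube([172, 4116, 2800]);
translate([5397, 601, 0]) cube([172, 4116, 2800]);


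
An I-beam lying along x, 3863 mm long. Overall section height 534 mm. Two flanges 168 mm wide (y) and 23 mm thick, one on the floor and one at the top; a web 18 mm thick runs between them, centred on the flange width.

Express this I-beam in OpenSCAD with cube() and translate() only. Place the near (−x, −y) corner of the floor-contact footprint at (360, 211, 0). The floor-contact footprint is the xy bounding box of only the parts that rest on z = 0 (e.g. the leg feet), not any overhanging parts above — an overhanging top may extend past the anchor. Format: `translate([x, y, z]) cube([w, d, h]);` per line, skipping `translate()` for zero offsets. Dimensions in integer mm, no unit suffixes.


translate([360, 211, 0]) cube([3863, 168, 23]);
translate([360, 286, 23]) cube([3863, 18, 488]);
translate([360, 211, 511]) cube([3863, 168, 23]);


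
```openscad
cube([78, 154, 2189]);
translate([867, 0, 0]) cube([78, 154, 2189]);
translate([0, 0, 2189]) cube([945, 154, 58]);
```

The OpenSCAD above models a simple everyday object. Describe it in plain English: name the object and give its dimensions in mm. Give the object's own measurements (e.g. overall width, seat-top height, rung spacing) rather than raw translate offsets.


A door frame. The clear opening is 789 mm wide and 2189 mm high. Two 78 mm wide jambs, 154 mm deep, stand either side of the opening from the floor to the top of the opening. A 58 mm thick head sits across the top of both jambs, spanning the full outside width of the frame.


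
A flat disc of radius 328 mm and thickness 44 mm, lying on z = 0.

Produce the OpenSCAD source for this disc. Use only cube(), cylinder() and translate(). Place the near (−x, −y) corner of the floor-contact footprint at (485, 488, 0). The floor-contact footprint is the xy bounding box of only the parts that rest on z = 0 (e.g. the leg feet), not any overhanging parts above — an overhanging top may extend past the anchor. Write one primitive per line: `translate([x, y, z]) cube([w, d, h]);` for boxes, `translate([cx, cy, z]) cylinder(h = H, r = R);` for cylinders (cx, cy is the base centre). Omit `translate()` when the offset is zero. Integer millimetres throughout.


translate([813, 816, 0]) cylinder(h = 44, r = 328);


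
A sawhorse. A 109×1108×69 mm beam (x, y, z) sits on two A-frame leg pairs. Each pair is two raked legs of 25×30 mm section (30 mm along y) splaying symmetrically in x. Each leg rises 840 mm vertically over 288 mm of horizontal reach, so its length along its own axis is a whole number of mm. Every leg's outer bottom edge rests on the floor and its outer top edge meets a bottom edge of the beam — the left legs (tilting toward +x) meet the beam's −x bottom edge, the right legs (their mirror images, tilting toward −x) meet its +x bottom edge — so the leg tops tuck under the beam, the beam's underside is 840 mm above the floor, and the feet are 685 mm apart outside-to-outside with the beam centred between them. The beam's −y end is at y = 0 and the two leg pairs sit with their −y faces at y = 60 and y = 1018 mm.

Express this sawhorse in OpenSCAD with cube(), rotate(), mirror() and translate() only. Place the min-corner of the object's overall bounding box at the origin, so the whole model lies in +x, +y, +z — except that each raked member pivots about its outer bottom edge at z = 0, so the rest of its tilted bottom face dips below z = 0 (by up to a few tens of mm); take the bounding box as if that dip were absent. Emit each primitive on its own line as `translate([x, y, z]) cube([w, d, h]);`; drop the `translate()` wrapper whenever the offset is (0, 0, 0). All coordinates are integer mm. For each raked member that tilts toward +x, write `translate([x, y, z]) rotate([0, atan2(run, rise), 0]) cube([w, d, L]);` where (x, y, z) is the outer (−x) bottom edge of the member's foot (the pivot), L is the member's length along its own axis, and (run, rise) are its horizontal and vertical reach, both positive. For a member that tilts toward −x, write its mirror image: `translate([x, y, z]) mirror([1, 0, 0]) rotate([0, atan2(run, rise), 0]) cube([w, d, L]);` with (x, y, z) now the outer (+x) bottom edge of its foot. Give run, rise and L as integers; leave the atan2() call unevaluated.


translate([288, 0, 840]) cube([109, 1108, 69]);
translate([0, 60, 0]) rotate([0, atan2(288, 840), 0]) cube([25, 30, 888]);
translate([685, 60, 0]) mirror([1, 0, 0]) rotate([0, atan2(288, 840), 0]) cube([25, 30, 888]);
translate([0, 1018, 0]) rotate([0, atan2(288, 840), 0]) cube([25, 30, 888]);
translate([685, 1018, 0]) mirror([1, 0, 0]) rotate([0, atan2(288, 840), 0]) cube([25, 30, 888]);


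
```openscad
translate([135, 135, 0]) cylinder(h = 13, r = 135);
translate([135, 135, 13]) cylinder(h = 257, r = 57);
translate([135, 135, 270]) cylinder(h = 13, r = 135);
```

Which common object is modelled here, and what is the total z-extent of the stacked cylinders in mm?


A spool. The overall height is 283 mm.

Three coaxial cylinders, large–small–large — a spool. Two 13 mm flanges and a 257 mm core give 13 + 257 + 13 = 283 mm.


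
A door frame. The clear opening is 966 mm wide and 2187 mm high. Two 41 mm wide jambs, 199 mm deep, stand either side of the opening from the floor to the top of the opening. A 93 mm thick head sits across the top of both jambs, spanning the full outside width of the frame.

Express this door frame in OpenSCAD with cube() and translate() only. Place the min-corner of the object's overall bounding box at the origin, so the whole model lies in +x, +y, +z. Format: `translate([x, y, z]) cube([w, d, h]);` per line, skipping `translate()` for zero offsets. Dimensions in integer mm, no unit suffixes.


cube([41, 199, 2187]);
translate([1007, 0, 0]) cube([41, 199, 2187]);
translate([0, 0, 2187]) cube([1048, 199, 93]);


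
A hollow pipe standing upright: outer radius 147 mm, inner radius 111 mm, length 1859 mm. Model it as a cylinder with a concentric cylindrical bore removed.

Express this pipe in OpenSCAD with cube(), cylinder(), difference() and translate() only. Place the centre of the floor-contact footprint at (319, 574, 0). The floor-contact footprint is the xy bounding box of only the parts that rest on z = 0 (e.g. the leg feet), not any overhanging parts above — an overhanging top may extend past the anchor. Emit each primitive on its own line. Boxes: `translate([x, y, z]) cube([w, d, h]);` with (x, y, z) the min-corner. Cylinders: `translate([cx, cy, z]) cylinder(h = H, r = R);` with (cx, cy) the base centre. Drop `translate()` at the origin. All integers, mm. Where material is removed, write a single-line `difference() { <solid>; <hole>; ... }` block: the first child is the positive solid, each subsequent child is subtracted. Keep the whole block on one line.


difference() { translate([319, 574, 0]) cylinder(h = 1859, r = 147); translate([319, 574, 0]) cylinder(h = 1859, r = 111); }


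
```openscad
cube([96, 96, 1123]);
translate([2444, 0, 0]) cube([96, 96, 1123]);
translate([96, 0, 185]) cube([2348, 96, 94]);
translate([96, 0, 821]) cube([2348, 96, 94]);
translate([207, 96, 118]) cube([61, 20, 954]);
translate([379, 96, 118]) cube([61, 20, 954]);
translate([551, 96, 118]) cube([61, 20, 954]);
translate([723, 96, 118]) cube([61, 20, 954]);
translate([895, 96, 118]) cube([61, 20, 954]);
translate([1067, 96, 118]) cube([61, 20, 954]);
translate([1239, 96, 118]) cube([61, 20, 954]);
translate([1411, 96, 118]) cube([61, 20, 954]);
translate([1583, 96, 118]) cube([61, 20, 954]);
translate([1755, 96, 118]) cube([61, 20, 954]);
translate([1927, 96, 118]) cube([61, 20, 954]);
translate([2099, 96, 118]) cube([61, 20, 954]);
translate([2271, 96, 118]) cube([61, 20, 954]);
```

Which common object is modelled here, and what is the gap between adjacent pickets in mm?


A fence section. The picket gap is 111 mm.

Two posts, two rails, 13 pickets — a fence section. Span 2348 mm holds 13 pickets of 61 mm with 14 equal gaps: ⌊(2348 − 13·61) / 14⌋ = 111 mm.


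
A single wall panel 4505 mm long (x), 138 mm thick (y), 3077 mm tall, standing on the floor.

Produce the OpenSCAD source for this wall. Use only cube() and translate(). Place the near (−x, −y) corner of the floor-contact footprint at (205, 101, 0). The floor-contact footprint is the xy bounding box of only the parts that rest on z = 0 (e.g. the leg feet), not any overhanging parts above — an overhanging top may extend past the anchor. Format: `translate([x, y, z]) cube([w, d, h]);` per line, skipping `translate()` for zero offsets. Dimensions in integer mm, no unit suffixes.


translate([205, 101, 0]) cube([4505, 138, 3077]);


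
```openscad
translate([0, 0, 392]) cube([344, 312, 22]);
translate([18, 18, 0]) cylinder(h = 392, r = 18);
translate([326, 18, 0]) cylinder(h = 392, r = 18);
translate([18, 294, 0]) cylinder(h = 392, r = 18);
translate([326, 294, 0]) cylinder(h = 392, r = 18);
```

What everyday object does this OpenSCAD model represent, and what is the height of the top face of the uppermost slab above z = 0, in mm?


A stool. The seat height is 414 mm.

A 344×312×22 slab at z = 392 on four corner cylinders — a stool. The seat top is 392 + 22 = 414 mm.


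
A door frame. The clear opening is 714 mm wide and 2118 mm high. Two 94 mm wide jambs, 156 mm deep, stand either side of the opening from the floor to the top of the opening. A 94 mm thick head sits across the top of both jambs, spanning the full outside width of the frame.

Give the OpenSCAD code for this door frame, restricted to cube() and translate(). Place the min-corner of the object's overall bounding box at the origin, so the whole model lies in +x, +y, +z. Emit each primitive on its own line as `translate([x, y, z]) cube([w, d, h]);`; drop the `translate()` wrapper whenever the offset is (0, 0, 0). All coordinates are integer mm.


cube([94, 156, 2118]);
translate([808, 0, 0]) cube([94, 156, 2118]);
translate([0, 0, 2118]) cube([902, 156, 94]);


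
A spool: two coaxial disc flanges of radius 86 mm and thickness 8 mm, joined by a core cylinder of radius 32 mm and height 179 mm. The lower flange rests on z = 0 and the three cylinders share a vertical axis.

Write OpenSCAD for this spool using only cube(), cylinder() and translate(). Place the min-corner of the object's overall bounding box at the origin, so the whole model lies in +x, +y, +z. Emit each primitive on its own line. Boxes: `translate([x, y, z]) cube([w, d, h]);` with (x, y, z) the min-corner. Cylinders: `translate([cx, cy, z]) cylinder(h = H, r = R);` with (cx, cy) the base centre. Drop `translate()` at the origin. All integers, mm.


translate([86, 86, 0]) cylinder(h = 8, r = 86);
translate([86, 86, 8]) cylinder(h = 179, r = 32);
translate([86, 86, 187]) cylinder(h = 8, r = 86);


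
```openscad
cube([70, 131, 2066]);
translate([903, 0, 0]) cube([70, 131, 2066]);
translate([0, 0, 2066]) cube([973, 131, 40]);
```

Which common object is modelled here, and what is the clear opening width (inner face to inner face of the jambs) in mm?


A door frame. The clear opening width is 833 mm.

Two 2066 mm tall posts with a header on top — a door frame. The left jamb is 70 mm wide at x = 0; the right jamb starts at x = 903. The clear opening is 903 − 70 = 833 mm.


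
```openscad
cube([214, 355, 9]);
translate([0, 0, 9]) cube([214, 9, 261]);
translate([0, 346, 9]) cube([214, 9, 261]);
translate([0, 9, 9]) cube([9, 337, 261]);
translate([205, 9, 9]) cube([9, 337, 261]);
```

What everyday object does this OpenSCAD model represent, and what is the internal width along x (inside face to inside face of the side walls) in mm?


An open box. The internal width is 196 mm.

A 214×355 base slab with four walls standing on it — an open box. The base is 214 mm wide and the walls are 9 mm thick, so the internal width is 214 − 2 × 9 = 196 mm.


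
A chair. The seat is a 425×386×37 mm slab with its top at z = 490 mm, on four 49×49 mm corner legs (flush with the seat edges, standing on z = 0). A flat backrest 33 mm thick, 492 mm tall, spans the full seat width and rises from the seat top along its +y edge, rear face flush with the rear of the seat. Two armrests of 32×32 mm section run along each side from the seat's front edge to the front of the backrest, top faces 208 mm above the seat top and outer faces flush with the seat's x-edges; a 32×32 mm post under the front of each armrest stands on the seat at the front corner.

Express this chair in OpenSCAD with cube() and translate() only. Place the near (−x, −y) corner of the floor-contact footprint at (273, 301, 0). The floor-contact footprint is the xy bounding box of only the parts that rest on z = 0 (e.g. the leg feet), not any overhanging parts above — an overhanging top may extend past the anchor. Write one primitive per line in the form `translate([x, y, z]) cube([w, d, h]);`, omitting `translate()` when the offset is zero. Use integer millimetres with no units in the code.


translate([273, 301, 453]) cube([425, 386, 37]);
translate([273, 301, 0]) cube([49, 49, 453]);
translate([649, 301, 0]) cube([49, 49, 453]);
translate([273, 638, 0]) cube([49, 49, 453]);
translate([649, 638, 0]) cube([49, 49, 453]);
translate([273, 654, 490]) cube([425, 33, 492]);
translate([273, 301, 666]) cube([32, 353, 32]);
translate([666, 301, 666]) cube([32, 353, 32]);
translate([273, 301, 490]) cube([32, 32, 176]);
translate([666, 301, 490]) cube([32, 32, 176]);


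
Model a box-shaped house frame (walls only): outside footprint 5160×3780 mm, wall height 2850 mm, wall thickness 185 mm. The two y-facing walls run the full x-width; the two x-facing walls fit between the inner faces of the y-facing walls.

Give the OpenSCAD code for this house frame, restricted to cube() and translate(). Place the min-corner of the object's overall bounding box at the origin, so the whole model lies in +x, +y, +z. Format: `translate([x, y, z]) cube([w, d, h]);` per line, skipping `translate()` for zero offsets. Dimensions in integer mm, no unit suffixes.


cube([5160, 185, 2850]);
translate([0, 3595, 0]) cube([5160, 185, 2850]);
translate([0, 185, 0]) cube([185, 3410, 2850]);
translate([4975, 185, 0]) cube([185, 3410, 2850]);


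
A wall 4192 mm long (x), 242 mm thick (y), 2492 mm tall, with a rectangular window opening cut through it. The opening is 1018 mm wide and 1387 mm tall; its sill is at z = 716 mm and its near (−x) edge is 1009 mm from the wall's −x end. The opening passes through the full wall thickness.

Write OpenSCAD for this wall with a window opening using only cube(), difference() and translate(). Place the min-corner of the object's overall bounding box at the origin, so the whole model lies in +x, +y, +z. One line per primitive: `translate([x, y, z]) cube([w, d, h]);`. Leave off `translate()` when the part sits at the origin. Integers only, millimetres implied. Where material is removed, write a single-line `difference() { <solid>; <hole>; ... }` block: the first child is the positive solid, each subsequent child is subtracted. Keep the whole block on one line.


difference() { cube([4192, 242, 2492]); translate([1009, 0, 716]) cube([1018, 242, 1387]); }


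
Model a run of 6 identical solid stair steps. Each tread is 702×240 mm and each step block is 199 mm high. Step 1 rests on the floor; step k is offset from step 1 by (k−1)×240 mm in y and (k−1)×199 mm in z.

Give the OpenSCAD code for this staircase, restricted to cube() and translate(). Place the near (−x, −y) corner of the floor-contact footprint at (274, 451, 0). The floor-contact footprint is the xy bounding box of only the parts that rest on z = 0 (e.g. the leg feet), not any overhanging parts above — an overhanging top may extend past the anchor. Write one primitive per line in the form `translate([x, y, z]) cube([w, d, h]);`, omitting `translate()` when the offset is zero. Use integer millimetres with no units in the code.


translate([274, 451, 0]) cube([702, 240, 199]);
translate([274, 691, 199]) cube([702, 240, 199]);
translate([274, 931, 398]) cube([702, 240, 199]);
translate([274, 1171, 597]) cube([702, 240, 199]);
translate([274, 1411, 796]) cube([702, 240, 199]);
translate([274, 1651, 995]) cube([702, 240, 199]);


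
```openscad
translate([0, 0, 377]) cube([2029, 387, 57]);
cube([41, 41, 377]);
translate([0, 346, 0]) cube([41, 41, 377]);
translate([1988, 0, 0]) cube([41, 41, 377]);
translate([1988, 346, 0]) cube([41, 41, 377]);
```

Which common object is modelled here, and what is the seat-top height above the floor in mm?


A bench. The seat-top height is 434 mm.

A long slab on four corner posts — a bench. The slab sits at z = 377 with thickness 57, so the top is 377 + 57 = 434 mm.


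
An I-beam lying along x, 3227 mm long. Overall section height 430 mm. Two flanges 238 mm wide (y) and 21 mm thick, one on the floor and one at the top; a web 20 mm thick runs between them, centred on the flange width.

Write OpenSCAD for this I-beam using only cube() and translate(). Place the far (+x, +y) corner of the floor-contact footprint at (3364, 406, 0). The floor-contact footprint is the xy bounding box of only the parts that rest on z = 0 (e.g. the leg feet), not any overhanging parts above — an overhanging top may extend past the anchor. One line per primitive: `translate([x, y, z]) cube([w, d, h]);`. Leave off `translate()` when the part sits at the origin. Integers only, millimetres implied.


translate([137, 168, 0]) cube([3227, 238, 21]);
translate([137, 277, 21]) cube([3227, 20, 388]);
translate([137, 168, 409]) cube([3227, 238, 21]);


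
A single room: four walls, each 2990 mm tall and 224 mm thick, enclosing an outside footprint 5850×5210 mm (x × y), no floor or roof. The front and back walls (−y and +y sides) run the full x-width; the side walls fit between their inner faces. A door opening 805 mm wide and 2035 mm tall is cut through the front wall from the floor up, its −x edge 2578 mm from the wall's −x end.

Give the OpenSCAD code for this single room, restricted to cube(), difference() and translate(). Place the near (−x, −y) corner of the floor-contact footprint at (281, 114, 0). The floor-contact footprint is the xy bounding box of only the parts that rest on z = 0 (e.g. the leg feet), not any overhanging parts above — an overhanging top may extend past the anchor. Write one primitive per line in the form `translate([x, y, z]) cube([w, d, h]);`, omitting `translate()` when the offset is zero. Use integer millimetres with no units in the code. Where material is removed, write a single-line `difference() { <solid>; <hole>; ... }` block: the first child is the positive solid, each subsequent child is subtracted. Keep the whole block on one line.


difference() { translate([281, 114, 0]) cube([5850, 224, 2990]); translate([2859, 114, 0]) cube([805, 224, 2035]); }
translate([281, 5100, 0]) cube([5850, 224, 2990]);
translate([281, 338, 0]) cube([224, 4762, 2990]);
translate([5907, 338, 0]) cube([224, 4762, 2990]);


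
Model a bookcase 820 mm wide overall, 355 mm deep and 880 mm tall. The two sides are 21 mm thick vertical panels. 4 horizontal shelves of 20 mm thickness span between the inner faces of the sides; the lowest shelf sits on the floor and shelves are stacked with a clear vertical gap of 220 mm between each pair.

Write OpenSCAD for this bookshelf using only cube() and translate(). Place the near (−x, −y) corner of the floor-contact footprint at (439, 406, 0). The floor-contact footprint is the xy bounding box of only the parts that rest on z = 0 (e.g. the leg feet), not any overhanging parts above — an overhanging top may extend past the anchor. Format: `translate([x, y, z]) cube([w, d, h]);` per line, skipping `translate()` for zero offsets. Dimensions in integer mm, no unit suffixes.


translate([439, 406, 0]) cube([21, 355, 880]);
translate([1238, 406, 0]) cube([21, 355, 880]);
translate([460, 406, 0]) cube([778, 355, 20]);
translate([460, 406, 240]) cube([778, 355, 20]);
translate([460, 406, 480]) cube([778, 355, 20]);
translate([460, 406, 720]) cube([778, 355, 20]);


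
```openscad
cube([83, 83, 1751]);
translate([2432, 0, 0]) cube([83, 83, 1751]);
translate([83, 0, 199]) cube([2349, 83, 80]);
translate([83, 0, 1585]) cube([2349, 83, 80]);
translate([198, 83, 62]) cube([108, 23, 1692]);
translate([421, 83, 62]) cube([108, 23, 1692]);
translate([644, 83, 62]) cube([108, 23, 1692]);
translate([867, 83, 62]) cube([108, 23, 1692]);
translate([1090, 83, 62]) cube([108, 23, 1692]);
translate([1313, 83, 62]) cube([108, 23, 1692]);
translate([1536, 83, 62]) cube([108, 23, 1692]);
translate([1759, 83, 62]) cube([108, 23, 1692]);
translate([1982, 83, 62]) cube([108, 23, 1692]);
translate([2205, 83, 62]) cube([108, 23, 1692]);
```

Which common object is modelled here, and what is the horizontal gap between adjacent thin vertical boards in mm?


A fence section. The picket gap is 115 mm.

Two posts, two rails, 10 pickets — a fence section. Span 2349 mm holds 10 pickets of 108 mm with 11 equal gaps: ⌊(2349 − 10·108) / 11⌋ = 115 mm.


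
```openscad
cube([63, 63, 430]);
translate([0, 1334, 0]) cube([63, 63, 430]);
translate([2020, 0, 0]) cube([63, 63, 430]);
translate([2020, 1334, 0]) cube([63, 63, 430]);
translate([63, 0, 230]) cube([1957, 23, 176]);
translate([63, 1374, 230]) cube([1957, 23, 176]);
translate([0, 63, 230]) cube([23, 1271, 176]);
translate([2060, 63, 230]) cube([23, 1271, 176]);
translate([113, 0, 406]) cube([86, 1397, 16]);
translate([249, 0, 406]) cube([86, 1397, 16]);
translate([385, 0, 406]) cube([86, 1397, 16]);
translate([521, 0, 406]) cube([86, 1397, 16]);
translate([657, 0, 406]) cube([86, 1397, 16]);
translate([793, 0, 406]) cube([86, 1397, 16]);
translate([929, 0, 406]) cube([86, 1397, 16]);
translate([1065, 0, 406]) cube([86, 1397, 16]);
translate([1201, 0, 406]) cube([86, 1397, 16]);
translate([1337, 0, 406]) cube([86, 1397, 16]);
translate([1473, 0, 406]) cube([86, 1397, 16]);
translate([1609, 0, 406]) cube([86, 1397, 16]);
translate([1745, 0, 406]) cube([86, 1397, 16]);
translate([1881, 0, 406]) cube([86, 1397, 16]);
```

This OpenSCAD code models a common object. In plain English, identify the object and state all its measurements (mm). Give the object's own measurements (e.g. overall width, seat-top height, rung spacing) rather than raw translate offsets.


A bed frame 2083 mm long (x) by 1397 mm wide (y). Four 63×63 mm corner posts, 430 mm tall, at the corners of the footprint. Four rails of 23 mm thickness and 176 mm height run between adjacent posts with their undersides at z = 230 mm, their outer faces flush with the outside of the frame (the two x-running rails run between the posts' inner faces; the two y-running rails run between the posts' inner faces). 14 slats, each 86 mm wide (x) and 16 mm thick, lie across the top of the two x-running rails, running the full 1397 mm width of the frame in y; along x they sit between the end posts with a 50 mm gap after the −x posts and between neighbouring slats, leaving 53 mm before the +x posts.


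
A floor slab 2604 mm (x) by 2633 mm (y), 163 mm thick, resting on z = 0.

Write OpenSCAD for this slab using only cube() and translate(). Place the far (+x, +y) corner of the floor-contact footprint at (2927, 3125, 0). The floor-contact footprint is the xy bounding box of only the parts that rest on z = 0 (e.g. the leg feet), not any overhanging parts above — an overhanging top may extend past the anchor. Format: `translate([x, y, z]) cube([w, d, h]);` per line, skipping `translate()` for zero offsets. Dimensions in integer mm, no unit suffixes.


translate([323, 492, 0]) cube([2604, 2633, 163]);


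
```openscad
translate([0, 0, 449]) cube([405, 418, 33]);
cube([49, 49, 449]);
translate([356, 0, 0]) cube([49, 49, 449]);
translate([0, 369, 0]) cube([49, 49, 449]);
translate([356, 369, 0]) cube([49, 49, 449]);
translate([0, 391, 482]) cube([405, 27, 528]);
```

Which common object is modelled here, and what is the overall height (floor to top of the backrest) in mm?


A chair. The overall height is 1010 mm.

A slab on four corner posts with a tall panel at the back — a chair. The seat slab sits at z = 449 with thickness 33, and the 528 mm backrest starts at the seat top, so the overall height is 449 + 33 + 528 = 1010 mm.


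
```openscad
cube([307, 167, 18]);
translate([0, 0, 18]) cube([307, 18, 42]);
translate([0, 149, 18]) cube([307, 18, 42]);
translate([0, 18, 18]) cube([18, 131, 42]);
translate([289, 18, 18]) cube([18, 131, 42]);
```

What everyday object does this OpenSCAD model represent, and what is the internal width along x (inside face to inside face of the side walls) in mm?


An open box. The internal width is 271 mm.

A 307×167 base slab with four walls standing on it — an open box. The base is 307 mm wide and the walls are 18 mm thick, so the internal width is 307 − 2 × 18 = 271 mm.


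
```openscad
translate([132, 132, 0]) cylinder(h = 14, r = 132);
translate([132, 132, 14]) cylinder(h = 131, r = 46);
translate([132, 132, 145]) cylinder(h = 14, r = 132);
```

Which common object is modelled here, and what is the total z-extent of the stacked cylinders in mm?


A spool. The overall height is 159 mm.

Three coaxial cylinders, large–small–large — a spool. Two 14 mm flanges and a 131 mm core give 14 + 131 + 14 = 159 mm.


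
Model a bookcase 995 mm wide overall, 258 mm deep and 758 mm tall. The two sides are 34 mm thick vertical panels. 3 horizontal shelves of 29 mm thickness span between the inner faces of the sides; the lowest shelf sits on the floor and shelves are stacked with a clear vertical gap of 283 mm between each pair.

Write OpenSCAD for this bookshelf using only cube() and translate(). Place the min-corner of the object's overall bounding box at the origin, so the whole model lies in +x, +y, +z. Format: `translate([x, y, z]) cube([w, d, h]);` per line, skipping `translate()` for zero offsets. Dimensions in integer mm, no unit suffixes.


cube([34, 258, 758]);
translate([961, 0, 0]) cube([34, 258, 758]);
translate([34, 0, 0]) cube([927, 258, 29]);
translate([34, 0, 312]) cube([927, 258, 29]);
translate([34, 0, 624]) cube([927, 258, 29]);
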